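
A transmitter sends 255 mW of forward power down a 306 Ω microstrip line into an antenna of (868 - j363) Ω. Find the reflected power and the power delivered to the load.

P_reflected ≈ 75.6 mW; P_delivered ≈ 179 mW

|Γ| = |(562 − j363)/(1174 − j363)| = 0.544
|Γ|² = 0.296
P_refl = |Γ|²·P_inc = 75.6 mW, P_del = (1 − |Γ|²)·P_inc = 179 mW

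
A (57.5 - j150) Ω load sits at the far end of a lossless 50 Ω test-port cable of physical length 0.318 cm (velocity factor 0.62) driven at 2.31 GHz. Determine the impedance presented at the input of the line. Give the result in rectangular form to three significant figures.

Z_in ≈ 19.2 − j81.2 Ω

λ = v/f = 0.62·c / 2.31 GHz = 0.0805 m
βl = 2π·l/λ = 2π × 0.0395 = 14.2°
tan(βl) = tan(14.2°) = 0.253
Z_in = Z_0·(Z_L + jZ_0·tanβl)/(Z_0 + jZ_L·tanβl)
     = 50·(57.5 − j137)/(88 + j14.6)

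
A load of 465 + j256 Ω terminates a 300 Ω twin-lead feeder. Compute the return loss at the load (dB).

Γ = (165 + j256)/(765 + j256), |Γ| = 0.378
RL = −20·log₁₀|Γ| = −20·log₁₀(0.378)

RL ≈ 8.46 dB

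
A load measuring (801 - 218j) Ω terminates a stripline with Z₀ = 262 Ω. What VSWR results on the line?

Γ = (Z_L − Z_0)/(Z_L + Z_0) = (539 − j218)/(1063 − j218)
|Γ| = 581/1090 = 0.536
VSWR = (1 + |Γ|)/(1 − |Γ|) = 1.54/0.464

VSWR ≈ 3.31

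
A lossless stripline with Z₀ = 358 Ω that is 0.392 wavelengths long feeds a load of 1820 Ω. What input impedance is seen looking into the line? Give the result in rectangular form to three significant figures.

βl = 2π × 0.392 = 141°
tan(βl) = tan(141°) = -0.806
Z_in = Z_0·(Z_L + jZ_0·tanβl)/(Z_0 + jZ_L·tanβl)
     = 358·(1820 − j289)/(358 − j1470)

Z_in ≈ 169 + j403 Ω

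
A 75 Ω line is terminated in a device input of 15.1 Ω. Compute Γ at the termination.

Γ = (Z_L − Z_0)/(Z_L + Z_0) = (15.1 − 75)/(15.1 + 75) = -59.9/90.1

Γ = -0.665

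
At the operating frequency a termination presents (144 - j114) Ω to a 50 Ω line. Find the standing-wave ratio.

Γ = (Z_L − Z_0)/(Z_L + Z_0) = (94 − j114)/(194 − j114)
|Γ| = 148/225 = 0.657
VSWR = (1 + |Γ|)/(1 − |Γ|) = 1.66/0.343

VSWR ≈ 4.82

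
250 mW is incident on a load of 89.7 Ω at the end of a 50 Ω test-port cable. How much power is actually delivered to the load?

P_delivered ≈ 230 mW

Γ = (89.7 − 50)/(89.7 + 50) = 0.284
|Γ|² = 0.0808
P_refl = |Γ|²·P_inc = 20.2 mW, P_del = (1 − |Γ|²)·P_inc = 230 mW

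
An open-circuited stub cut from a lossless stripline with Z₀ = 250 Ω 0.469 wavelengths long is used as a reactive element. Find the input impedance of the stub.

βl = 2π × 0.469 = 169°
tan(βl) = -0.197
For an open-circuited stub, Z_in = −jZ_0·cot(βl) = −jZ_0/tan(βl)

Z_in ≈ +j1270 Ω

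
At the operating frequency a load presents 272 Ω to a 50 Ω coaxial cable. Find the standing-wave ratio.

Γ = (272 − 50)/(272 + 50) = 0.689
VSWR = (1 + 0.689)/(1 − 0.689)

VSWR ≈ 5.44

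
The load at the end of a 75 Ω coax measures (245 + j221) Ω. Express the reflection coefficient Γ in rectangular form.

Γ = (Z_L − Z_0)/(Z_L + Z_0) = (170 + j221)/(320 + j221)

Γ ≈ 0.683 + j0.219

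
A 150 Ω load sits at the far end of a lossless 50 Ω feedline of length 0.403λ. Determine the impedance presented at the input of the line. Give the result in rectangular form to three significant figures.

βl = 2π × 0.403 = 145°
tan(βl) = tan(145°) = -0.698
Z_in = Z_0·(Z_L + jZ_0·tanβl)/(Z_0 + jZ_L·tanβl)
     = 50·(150 − j34.9)/(50 − j105)

Z_in ≈ 41.4 + j51.8 Ω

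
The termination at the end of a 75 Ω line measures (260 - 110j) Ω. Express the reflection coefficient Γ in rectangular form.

Γ = (Z_L − Z_0)/(Z_L + Z_0) = (185 − j110)/(335 − j110)

Γ ≈ 0.596 − j0.133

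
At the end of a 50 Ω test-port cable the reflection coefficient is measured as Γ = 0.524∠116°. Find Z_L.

Z_L ≈ 20.9 + j27.2 Ω

Z_L = Z_0·(1 + Γ)/(1 − Γ) = 50·(0.77 + j0.471)/(1.23 − j0.471)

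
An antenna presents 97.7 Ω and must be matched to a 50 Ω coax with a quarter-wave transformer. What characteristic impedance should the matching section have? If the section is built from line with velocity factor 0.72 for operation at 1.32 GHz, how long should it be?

Z_qwt ≈ 69.9 Ω; length ≈ 4.09 cm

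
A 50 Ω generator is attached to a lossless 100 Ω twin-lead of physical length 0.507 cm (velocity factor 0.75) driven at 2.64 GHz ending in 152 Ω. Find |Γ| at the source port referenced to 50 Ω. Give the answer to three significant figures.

|Γ| ≈ 0.48

λ = v/f = 0.75·c / 2.64 GHz = 0.0852 m
βl = 2π·l/λ = 2π × 0.0595 = 21.4°
tan(βl) = 0.392
Z_in = Z_0·(Z_L + jZ_0·tanβl)/(Z_0 + jZ_L·tanβl) = 129 − j37.9 Ω
Γ_s = (Z_in − Z_s)/(Z_in + Z_s) = (79.4 − j37.9)/(179 − j37.9), |Γ_s| = 0.48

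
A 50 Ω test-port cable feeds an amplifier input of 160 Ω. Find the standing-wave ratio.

Γ = (160 − 50)/(160 + 50) = 0.524
VSWR = (1 + 0.524)/(1 − 0.524)

VSWR ≈ 3.2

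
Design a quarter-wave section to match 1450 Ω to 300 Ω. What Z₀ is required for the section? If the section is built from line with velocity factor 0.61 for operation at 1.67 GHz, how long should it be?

Z_qwt = √(Z_0·R_L) = √(300 × 1450) = √435000
λ = 0.61·c/f = 0.11 m, so l = λ/4 = 0.0274 m

Z_qwt ≈ 660 Ω; length ≈ 2.74 cm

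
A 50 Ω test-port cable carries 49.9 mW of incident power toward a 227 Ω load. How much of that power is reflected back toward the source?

Γ = (227 − 50)/(227 + 50) = 0.639
|Γ|² = 0.408
P_refl = |Γ|²·P_inc = 20.4 mW, P_del = (1 − |Γ|²)·P_inc = 29.5 mW

P_reflected ≈ 20.4 mW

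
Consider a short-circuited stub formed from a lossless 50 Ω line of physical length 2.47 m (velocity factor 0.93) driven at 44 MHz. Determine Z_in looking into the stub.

Z_in ≈ −j41.6 Ω

λ = v/f = 0.93·c / 44 MHz = 6.34 m
βl = 2π·l/λ = 2π × 0.39 = 140°
tan(βl) = -0.832
For a short-circuited stub, Z_in = jZ_0·tan(βl)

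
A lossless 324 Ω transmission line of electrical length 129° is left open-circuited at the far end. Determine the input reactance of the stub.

tan(βl) = -1.23
For an open-circuited stub, Z_in = −jZ_0·cot(βl) = −jZ_0/tan(βl)

X_in ≈ 262 Ω (inductive)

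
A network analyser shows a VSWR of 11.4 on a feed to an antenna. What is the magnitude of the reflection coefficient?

|Γ| ≈ 0.839

|Γ| = (S − 1)/(S + 1) = (11.4 − 1)/(11.4 + 1) = 10.4/12.4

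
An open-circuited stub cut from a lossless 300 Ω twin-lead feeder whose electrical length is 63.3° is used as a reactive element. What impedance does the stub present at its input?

tan(βl) = 1.99
For an open-circuited stub, Z_in = −jZ_0·cot(βl) = −jZ_0/tan(βl)

Z_in ≈ −j151 Ω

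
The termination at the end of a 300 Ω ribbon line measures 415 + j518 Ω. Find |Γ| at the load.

|Γ| ≈ 0.601

Γ = (Z_L − Z_0)/(Z_L + Z_0) = (115 + j518)/(715 + j518)
|Γ| = 531/883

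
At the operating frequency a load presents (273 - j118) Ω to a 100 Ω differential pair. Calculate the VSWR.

Γ = (Z_L − Z_0)/(Z_L + Z_0) = (173 − j118)/(373 − j118)
|Γ| = 209/391 = 0.535
VSWR = (1 + |Γ|)/(1 − |Γ|) = 1.54/0.465

VSWR ≈ 3.3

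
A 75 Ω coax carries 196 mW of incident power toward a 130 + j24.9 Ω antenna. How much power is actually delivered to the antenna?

P_delivered ≈ 179 mW

|Γ| = |(55 + j24.9)/(205 + j24.9)| = 0.292
|Γ|² = 0.0855
P_refl = |Γ|²·P_inc = 16.8 mW, P_del = (1 − |Γ|²)·P_inc = 179 mW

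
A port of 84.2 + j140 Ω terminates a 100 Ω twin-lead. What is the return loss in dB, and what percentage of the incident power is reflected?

RL ≈ 4.31 dB; 37.1% of incident power reflected

Γ = (-15.8 + j140)/(184.2 + j140), |Γ| = 0.609
RL = −20·log₁₀(0.609) = 4.31 dB
P_refl/P_inc = |Γ|² = 0.371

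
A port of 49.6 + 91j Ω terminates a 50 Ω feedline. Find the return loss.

RL ≈ 3.42 dB

Γ = (-0.4 + j91)/(99.6 + j91), |Γ| = 0.675
RL = −20·log₁₀|Γ| = −20·log₁₀(0.675)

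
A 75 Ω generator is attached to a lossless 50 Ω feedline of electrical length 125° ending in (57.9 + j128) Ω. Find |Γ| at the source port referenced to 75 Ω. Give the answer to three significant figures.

|Γ| ≈ 0.831

tan(βl) = -1.43
Z_in = Z_0·(Z_L + jZ_0·tanβl)/(Z_0 + jZ_L·tanβl) = 7.21 + j14.7 Ω
Γ_s = (Z_in − Z_s)/(Z_in + Z_s) = (-67.8 + j14.7)/(82.2 + j14.7), |Γ_s| = 0.831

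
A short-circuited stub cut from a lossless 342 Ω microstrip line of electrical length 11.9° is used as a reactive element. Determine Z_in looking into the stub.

Z_in ≈ +j72.1 Ω

tan(βl) = 0.211
For a short-circuited stub, Z_in = jZ_0·tan(βl)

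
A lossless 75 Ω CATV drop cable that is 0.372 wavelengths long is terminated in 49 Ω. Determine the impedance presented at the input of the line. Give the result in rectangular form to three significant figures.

βl = 2π × 0.372 = 134°
tan(βl) = tan(134°) = -1.04
Z_in = Z_0·(Z_L + jZ_0·tanβl)/(Z_0 + jZ_L·tanβl)
     = 75·(49 − j77.9)/(75 − j50.9)

Z_in ≈ 69.7 − j30.6 Ω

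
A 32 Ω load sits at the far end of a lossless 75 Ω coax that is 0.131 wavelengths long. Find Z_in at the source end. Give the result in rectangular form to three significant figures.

Z_in ≈ 57.1 + j54.6 Ω

βl = 2π × 0.131 = 47.2°
tan(βl) = tan(47.2°) = 1.08
Z_in = Z_0·(Z_L + jZ_0·tanβl)/(Z_0 + jZ_L·tanβl)
     = 75·(32 + j80.9)/(75 + j34.5)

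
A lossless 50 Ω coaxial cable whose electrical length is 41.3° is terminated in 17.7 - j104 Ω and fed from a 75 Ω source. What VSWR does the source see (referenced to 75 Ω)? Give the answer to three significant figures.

VSWR ≈ 21

tan(βl) = 0.879
Z_in = Z_0·(Z_L + jZ_0·tanβl)/(Z_0 + jZ_L·tanβl) = 3.88 − j21.7 Ω
Γ_s = (Z_in − Z_s)/(Z_in + Z_s) = (-71.1 − j21.7)/(78.9 − j21.7), |Γ_s| = 0.909
VSWR = (1 + |Γ_s|)/(1 − |Γ_s|)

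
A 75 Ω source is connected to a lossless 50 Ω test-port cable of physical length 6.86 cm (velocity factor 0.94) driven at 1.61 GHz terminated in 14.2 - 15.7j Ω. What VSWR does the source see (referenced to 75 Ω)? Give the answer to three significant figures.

VSWR ≈ 3.57

λ = v/f = 0.94·c / 1.61 GHz = 0.175 m
βl = 2π·l/λ = 2π × 0.392 = 141°
tan(βl) = -0.81
Z_in = Z_0·(Z_L + jZ_0·tanβl)/(Z_0 + jZ_L·tanβl) = 38.6 − j63.5 Ω
Γ_s = (Z_in − Z_s)/(Z_in + Z_s) = (-36.4 − j63.5)/(114 − j63.5), |Γ_s| = 0.562
VSWR = (1 + |Γ_s|)/(1 − |Γ_s|)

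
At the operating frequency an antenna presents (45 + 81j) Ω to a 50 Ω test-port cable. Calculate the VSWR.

VSWR ≈ 4.72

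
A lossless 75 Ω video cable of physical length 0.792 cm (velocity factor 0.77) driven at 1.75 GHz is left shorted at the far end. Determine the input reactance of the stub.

X_in ≈ 29.7 Ω (inductive)

λ = v/f = 0.77·c / 1.75 GHz = 0.132 m
βl = 2π·l/λ = 2π × 0.06 = 21.6°
tan(βl) = 0.396
For a shorted stub, Z_in = jZ_0·tan(βl)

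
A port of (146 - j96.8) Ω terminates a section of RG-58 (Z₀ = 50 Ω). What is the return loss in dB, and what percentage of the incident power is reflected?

RL ≈ 4.1 dB; 38.9% of incident power reflected

Γ = (96 − j96.8)/(196 − j96.8), |Γ| = 0.624
RL = −20·log₁₀(0.624) = 4.1 dB
P_refl/P_inc = |Γ|² = 0.389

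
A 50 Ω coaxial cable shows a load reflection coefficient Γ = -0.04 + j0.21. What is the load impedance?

Z_L ≈ 42.4 + j18.7 Ω

Z_L = Z_0·(1 + Γ)/(1 − Γ) = 50·(0.96 + j0.21)/(1.04 − j0.21)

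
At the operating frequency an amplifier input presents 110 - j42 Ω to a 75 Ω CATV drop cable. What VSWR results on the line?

Γ = (Z_L − Z_0)/(Z_L + Z_0) = (35 − j42)/(185 − j42)
|Γ| = 54.7/190 = 0.288
VSWR = (1 + |Γ|)/(1 − |Γ|) = 1.29/0.712

VSWR ≈ 1.81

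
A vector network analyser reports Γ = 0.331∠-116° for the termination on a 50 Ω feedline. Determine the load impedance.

Z_L ≈ 31.8 − j21.3 Ω

Z_L = Z_0·(1 + Γ)/(1 − Γ) = 50·(0.855 − j0.298)/(1.15 + j0.298)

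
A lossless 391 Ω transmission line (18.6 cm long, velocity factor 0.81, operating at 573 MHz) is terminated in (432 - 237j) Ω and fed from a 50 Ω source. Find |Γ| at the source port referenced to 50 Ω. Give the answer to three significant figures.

λ = v/f = 0.81·c / 573 MHz = 0.424 m
βl = 2π·l/λ = 2π × 0.439 = 158°
tan(βl) = -0.406
Z_in = Z_0·(Z_L + jZ_0·tanβl)/(Z_0 + jZ_L·tanβl) = 654 − j136 Ω
Γ_s = (Z_in − Z_s)/(Z_in + Z_s) = (604 − j136)/(704 − j136), |Γ_s| = 0.863

|Γ| ≈ 0.863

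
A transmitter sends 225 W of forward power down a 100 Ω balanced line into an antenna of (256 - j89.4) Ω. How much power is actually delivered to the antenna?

P_delivered ≈ 171 W

|Γ| = |(156 − j89.4)/(356 − j89.4)| = 0.49
|Γ|² = 0.24
P_refl = |Γ|²·P_inc = 54 W, P_del = (1 − |Γ|²)·P_inc = 171 W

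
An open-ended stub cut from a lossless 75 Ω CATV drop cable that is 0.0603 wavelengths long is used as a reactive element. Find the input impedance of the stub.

Z_in ≈ −j188 Ω

βl = 2π × 0.0603 = 21.7°
tan(βl) = 0.398
For an open-ended stub, Z_in = −jZ_0·cot(βl) = −jZ_0/tan(βl)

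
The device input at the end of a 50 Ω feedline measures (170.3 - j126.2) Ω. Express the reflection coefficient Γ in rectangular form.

Γ ≈ 0.658 − j0.196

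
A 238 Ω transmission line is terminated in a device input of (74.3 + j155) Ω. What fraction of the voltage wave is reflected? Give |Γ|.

|Γ| ≈ 0.647

Γ = (Z_L − Z_0)/(Z_L + Z_0) = (-163.7 + j155)/(312.3 + j155)
|Γ| = 225/349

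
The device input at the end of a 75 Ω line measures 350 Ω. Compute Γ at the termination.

Γ = 0.647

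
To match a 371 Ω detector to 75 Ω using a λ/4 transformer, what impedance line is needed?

Z_qwt = √(Z_0·R_L) = √(75 × 371) = √27820

Z_qwt ≈ 167 Ω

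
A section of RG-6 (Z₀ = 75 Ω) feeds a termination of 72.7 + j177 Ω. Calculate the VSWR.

VSWR ≈ 7.62

Γ = (Z_L − Z_0)/(Z_L + Z_0) = (-2.3 + j177)/(147.7 + j177)
|Γ| = 177/231 = 0.768
VSWR = (1 + |Γ|)/(1 − |Γ|) = 1.77/0.232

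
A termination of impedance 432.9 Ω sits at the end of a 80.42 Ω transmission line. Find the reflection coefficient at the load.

Γ = (Z_L − Z_0)/(Z_L + Z_0) = (432.9 − 80.42)/(432.9 + 80.42) = 352.5/513.3

Γ = 0.687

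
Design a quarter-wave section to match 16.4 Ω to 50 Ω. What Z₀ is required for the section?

Z_qwt ≈ 28.6 Ω

Z_qwt = √(Z_0·R_L) = √(50 × 16.4) = √820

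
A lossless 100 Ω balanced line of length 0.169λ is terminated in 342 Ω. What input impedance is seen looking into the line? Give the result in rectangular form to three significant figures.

βl = 2π × 0.169 = 60.8°
tan(βl) = tan(60.8°) = 1.79
Z_in = Z_0·(Z_L + jZ_0·tanβl)/(Z_0 + jZ_L·tanβl)
     = 100·(342 + j179)/(100 + j613)

Z_in ≈ 37.3 − j49.7 Ω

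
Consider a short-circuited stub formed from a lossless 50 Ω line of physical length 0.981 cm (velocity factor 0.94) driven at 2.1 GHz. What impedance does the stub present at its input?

λ = v/f = 0.94·c / 2.1 GHz = 0.134 m
βl = 2π·l/λ = 2π × 0.0731 = 26.3°
tan(βl) = 0.494
For a short-circuited stub, Z_in = jZ_0·tan(βl)

Z_in ≈ +j24.7 Ω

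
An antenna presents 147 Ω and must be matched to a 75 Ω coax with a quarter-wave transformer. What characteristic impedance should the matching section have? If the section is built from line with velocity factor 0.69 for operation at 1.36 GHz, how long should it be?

Z_qwt ≈ 105 Ω; length ≈ 3.81 cm

Z_qwt = √(Z_0·R_L) = √(75 × 147) = √11020
λ = 0.69·c/f = 0.152 m, so l = λ/4 = 0.0381 m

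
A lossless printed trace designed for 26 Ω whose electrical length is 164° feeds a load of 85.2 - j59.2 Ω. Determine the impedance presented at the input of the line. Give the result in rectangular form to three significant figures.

Z_in ≈ 91.9 + j56.7 Ω

tan(βl) = tan(164°) = -0.287
Z_in = Z_0·(Z_L + jZ_0·tanβl)/(Z_0 + jZ_L·tanβl)
     = 26·(85.2 − j66.7)/(9.02 − j24.4)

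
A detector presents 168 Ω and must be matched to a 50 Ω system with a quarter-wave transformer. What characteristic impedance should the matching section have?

Z_qwt = √(Z_0·R_L) = √(50 × 168) = √8400

Z_qwt ≈ 91.7 Ω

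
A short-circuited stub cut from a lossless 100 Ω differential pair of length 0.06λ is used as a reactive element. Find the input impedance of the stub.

Z_in ≈ +j39.6 Ω

βl = 2π × 0.06 = 21.6°
tan(βl) = 0.396
For a short-circuited stub, Z_in = jZ_0·tan(βl)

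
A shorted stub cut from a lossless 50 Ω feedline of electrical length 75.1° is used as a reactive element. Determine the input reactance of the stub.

tan(βl) = 3.76
For a shorted stub, Z_in = jZ_0·tan(βl)

X_in ≈ 188 Ω (inductive)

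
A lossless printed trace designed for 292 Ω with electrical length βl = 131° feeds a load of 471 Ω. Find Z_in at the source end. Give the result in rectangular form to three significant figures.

Z_in ≈ 246 + j121 Ω

tan(βl) = tan(131°) = -1.15
Z_in = Z_0·(Z_L + jZ_0·tanβl)/(Z_0 + jZ_L·tanβl)
     = 292·(471 − j336)/(292 − j542)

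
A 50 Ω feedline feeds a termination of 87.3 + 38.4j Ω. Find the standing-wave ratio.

VSWR ≈ 2.2

Γ = (Z_L − Z_0)/(Z_L + Z_0) = (37.3 + j38.4)/(137.3 + j38.4)
|Γ| = 53.5/143 = 0.375
VSWR = (1 + |Γ|)/(1 − |Γ|) = 1.38/0.625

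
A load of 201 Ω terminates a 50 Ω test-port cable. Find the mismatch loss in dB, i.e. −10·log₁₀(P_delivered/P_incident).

Γ = (201 − 50)/(201 + 50) = 0.602
|Γ|² = 0.362, so P_del/P_inc = 1 − |Γ|² = 0.638
ML = −10·log₁₀(1 − |Γ|²)

mismatch loss ≈ 1.95 dB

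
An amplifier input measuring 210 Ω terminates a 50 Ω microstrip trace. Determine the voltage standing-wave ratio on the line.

Γ = (210 − 50)/(210 + 50) = 0.615
VSWR = (1 + 0.615)/(1 − 0.615)

VSWR ≈ 4.2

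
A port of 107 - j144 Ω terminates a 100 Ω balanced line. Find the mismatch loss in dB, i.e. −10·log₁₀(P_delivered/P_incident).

mismatch loss ≈ 1.72 dB

Γ = (7 − j144)/(207 − j144), |Γ| = 0.572
|Γ|² = 0.327, so P_del/P_inc = 1 − |Γ|² = 0.673
ML = −10·log₁₀(1 − |Γ|²)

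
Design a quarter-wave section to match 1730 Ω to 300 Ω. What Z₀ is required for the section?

Z_qwt = √(Z_0·R_L) = √(300 × 1730) = √519000

Z_qwt ≈ 720 Ω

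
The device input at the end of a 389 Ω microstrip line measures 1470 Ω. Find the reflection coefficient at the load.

Γ = 0.581

Γ = (Z_L − Z_0)/(Z_L + Z_0) = (1470 − 389)/(1470 + 389) = 1081/1859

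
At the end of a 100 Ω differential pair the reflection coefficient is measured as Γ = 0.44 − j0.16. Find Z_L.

Z_L = Z_0·(1 + Γ)/(1 − Γ) = 100·(1.44 − j0.16)/(0.56 + j0.16)

Z_L ≈ 230 − j94.3 Ω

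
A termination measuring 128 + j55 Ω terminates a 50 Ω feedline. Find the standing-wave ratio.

Γ = (Z_L − Z_0)/(Z_L + Z_0) = (78 + j55)/(178 + j55)
|Γ| = 95.4/186 = 0.512
VSWR = (1 + |Γ|)/(1 − |Γ|) = 1.51/0.488

VSWR ≈ 3.1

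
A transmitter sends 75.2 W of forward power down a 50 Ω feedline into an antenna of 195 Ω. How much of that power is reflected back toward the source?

P_reflected ≈ 26.3 W

Γ = (195 − 50)/(195 + 50) = 0.592
|Γ|² = 0.35
P_refl = |Γ|²·P_inc = 26.3 W, P_del = (1 − |Γ|²)·P_inc = 48.9 W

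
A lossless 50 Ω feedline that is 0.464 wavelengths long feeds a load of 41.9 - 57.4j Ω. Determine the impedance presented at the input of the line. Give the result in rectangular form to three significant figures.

βl = 2π × 0.464 = 167°
tan(βl) = tan(167°) = -0.23
Z_in = Z_0·(Z_L + jZ_0·tanβl)/(Z_0 + jZ_L·tanβl)
     = 50·(41.9 − j68.9)/(36.8 − j9.64)

Z_in ≈ 76.3 − j73.7 Ω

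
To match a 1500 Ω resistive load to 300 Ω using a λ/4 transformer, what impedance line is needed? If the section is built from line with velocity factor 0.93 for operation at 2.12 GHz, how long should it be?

Z_qwt = √(Z_0·R_L) = √(300 × 1500) = √450000
λ = 0.93·c/f = 0.132 m, so l = λ/4 = 0.0329 m

Z_qwt ≈ 671 Ω; length ≈ 3.29 cm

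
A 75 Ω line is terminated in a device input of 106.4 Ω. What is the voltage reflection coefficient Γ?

Γ = 0.173

Γ = (Z_L − Z_0)/(Z_L + Z_0) = (106.4 − 75)/(106.4 + 75) = 31.4/181.4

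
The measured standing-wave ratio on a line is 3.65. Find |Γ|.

|Γ| = (S − 1)/(S + 1) = (3.65 − 1)/(3.65 + 1) = 2.65/4.65

|Γ| ≈ 0.57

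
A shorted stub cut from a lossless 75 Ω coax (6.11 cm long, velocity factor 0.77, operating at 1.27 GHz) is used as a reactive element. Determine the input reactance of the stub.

λ = v/f = 0.77·c / 1.27 GHz = 0.182 m
βl = 2π·l/λ = 2π × 0.336 = 121°
tan(βl) = -1.67
For a shorted stub, Z_in = jZ_0·tan(βl)

X_in ≈ -125 Ω (capacitive)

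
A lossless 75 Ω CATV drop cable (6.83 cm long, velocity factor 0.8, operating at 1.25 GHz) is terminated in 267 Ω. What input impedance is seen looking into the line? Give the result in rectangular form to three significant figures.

Z_in ≈ 32.4 + j51.6 Ω

λ = v/f = 0.8·c / 1.25 GHz = 0.192 m
βl = 2π·l/λ = 2π × 0.356 = 128°
tan(βl) = tan(128°) = -1.28
Z_in = Z_0·(Z_L + jZ_0·tanβl)/(Z_0 + jZ_L·tanβl)
     = 75·(267 − j95.8)/(75 − j341)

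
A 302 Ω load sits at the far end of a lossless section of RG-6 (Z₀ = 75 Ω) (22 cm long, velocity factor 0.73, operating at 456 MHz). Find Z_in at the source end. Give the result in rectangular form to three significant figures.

λ = v/f = 0.73·c / 456 MHz = 0.48 m
βl = 2π·l/λ = 2π × 0.458 = 165°
tan(βl) = tan(165°) = -0.27
Z_in = Z_0·(Z_L + jZ_0·tanβl)/(Z_0 + jZ_L·tanβl)
     = 75·(302 − j20.2)/(75 − j81.4)

Z_in ≈ 149 + j141 Ω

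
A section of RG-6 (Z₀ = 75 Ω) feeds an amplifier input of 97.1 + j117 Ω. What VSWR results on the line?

VSWR ≈ 3.67

Γ = (Z_L − Z_0)/(Z_L + Z_0) = (22.1 + j117)/(172.1 + j117)
|Γ| = 119/208 = 0.572
VSWR = (1 + |Γ|)/(1 − |Γ|) = 1.57/0.428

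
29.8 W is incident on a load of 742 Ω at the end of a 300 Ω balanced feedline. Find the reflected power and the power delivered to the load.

P_reflected ≈ 5.36 W; P_delivered ≈ 24.4 W

Γ = (742 − 300)/(742 + 300) = 0.424
|Γ|² = 0.18
P_refl = |Γ|²·P_inc = 5.36 W, P_del = (1 − |Γ|²)·P_inc = 24.4 W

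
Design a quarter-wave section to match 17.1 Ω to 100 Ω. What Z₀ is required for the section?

Z_qwt = √(Z_0·R_L) = √(100 × 17.1) = √1710

Z_qwt ≈ 41.4 Ω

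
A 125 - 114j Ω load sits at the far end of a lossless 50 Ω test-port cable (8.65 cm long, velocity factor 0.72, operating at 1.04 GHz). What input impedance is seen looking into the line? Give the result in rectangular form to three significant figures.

Z_in ≈ 76 + j103 Ω

λ = v/f = 0.72·c / 1.04 GHz = 0.208 m
βl = 2π·l/λ = 2π × 0.416 = 150°
tan(βl) = tan(150°) = -0.579
Z_in = Z_0·(Z_L + jZ_0·tanβl)/(Z_0 + jZ_L·tanβl)
     = 50·(125 − j143)/(-16 − j72.4)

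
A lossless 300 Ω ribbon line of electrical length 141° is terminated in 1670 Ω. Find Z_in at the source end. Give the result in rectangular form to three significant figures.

tan(βl) = tan(141°) = -0.81
Z_in = Z_0·(Z_L + jZ_0·tanβl)/(Z_0 + jZ_L·tanβl)
     = 300·(1670 − j243)/(300 − j1350)

Z_in ≈ 130 + j342 Ω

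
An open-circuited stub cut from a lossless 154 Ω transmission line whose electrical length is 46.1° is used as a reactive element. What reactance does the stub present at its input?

X_in ≈ -148 Ω (capacitive)

tan(βl) = 1.04
For an open-circuited stub, Z_in = −jZ_0·cot(βl) = −jZ_0/tan(βl)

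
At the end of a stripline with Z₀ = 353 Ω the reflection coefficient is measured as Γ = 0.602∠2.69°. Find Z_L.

Z_L ≈ 1410 + j125 Ω

Z_L = Z_0·(1 + Γ)/(1 − Γ) = 353·(1.6 + j0.0283)/(0.399 − j0.0283)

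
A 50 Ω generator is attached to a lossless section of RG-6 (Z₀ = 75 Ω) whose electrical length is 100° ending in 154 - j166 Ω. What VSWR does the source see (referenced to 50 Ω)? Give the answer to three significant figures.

tan(βl) = -5.67
Z_in = Z_0·(Z_L + jZ_0·tanβl)/(Z_0 + jZ_L·tanβl) = 19 + j32.1 Ω
Γ_s = (Z_in − Z_s)/(Z_in + Z_s) = (-31 + j32.1)/(69 + j32.1), |Γ_s| = 0.586
VSWR = (1 + |Γ_s|)/(1 − |Γ_s|)

VSWR ≈ 3.84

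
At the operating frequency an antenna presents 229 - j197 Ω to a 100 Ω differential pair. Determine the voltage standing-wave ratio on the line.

VSWR ≈ 4.18

Γ = (Z_L − Z_0)/(Z_L + Z_0) = (129 − j197)/(329 − j197)
|Γ| = 235/383 = 0.614
VSWR = (1 + |Γ|)/(1 − |Γ|) = 1.61/0.386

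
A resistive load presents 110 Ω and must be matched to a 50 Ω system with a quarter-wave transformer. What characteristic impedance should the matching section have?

Z_qwt ≈ 74.2 Ω

Z_qwt = √(Z_0·R_L) = √(50 × 110) = √5500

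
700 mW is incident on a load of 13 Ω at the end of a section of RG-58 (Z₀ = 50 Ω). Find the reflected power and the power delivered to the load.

Γ = (13 − 50)/(13 + 50) = -0.587
|Γ|² = 0.345
P_refl = |Γ|²·P_inc = 241 mW, P_del = (1 − |Γ|²)·P_inc = 459 mW

P_reflected ≈ 241 mW; P_delivered ≈ 459 mW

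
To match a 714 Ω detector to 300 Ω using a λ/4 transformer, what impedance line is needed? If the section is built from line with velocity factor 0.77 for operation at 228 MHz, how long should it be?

Z_qwt = √(Z_0·R_L) = √(300 × 714) = √214200
λ = 0.77·c/f = 1.01 m, so l = λ/4 = 0.253 m

Z_qwt ≈ 463 Ω; length ≈ 25.3 cm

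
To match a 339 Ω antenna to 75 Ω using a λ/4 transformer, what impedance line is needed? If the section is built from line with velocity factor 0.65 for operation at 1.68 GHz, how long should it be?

Z_qwt = √(Z_0·R_L) = √(75 × 339) = √25420
λ = 0.65·c/f = 0.116 m, so l = λ/4 = 0.029 m

Z_qwt ≈ 159 Ω; length ≈ 2.9 cm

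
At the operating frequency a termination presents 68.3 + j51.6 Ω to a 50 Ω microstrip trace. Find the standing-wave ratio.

Γ = (Z_L − Z_0)/(Z_L + Z_0) = (18.3 + j51.6)/(118.3 + j51.6)
|Γ| = 54.7/129 = 0.424
VSWR = (1 + |Γ|)/(1 − |Γ|) = 1.42/0.576

VSWR ≈ 2.47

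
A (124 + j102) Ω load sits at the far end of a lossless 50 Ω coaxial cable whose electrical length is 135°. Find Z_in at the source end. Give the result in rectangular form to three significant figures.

Z_in ≈ 16.1 + j30.2 Ω

tan(βl) = tan(135°) = -1
Z_in = Z_0·(Z_L + jZ_0·tanβl)/(Z_0 + jZ_L·tanβl)
     = 50·(124 + j52)/(152 − j124)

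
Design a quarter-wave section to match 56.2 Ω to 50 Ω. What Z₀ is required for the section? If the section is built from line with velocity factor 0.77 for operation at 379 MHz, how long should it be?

Z_qwt ≈ 53 Ω; length ≈ 15.2 cm

Z_qwt = √(Z_0·R_L) = √(50 × 56.2) = √2810
λ = 0.77·c/f = 0.609 m, so l = λ/4 = 0.152 m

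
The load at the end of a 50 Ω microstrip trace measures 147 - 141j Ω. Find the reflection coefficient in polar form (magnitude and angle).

Γ ≈ 0.706 ∠ -19.9°

Γ = (Z_L − Z_0)/(Z_L + Z_0) = (97 − j141)/(197 − j141)
|Γ| = 171/242 = 0.706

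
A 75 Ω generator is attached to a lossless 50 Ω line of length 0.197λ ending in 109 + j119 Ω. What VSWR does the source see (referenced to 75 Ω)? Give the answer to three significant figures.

VSWR ≈ 6.37

βl = 2π × 0.197 = 70.9°
tan(βl) = 2.89
Z_in = Z_0·(Z_L + jZ_0·tanβl)/(Z_0 + jZ_L·tanβl) = 13.7 − j30.1 Ω
Γ_s = (Z_in − Z_s)/(Z_in + Z_s) = (-61.3 − j30.1)/(88.7 − j30.1), |Γ_s| = 0.729
VSWR = (1 + |Γ_s|)/(1 − |Γ_s|)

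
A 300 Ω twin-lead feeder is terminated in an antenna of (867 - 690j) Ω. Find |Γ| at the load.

|Γ| ≈ 0.659

Γ = (Z_L − Z_0)/(Z_L + Z_0) = (567 − j690)/(1167 − j690)
|Γ| = 893/1360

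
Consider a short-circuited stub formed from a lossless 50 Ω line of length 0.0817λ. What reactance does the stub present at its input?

βl = 2π × 0.0817 = 29.4°
tan(βl) = 0.564
For a short-circuited stub, Z_in = jZ_0·tan(βl)

X_in ≈ 28.2 Ω (inductive)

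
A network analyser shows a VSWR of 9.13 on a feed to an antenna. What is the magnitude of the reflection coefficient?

|Γ| = (S − 1)/(S + 1) = (9.13 − 1)/(9.13 + 1) = 8.13/10.1

|Γ| ≈ 0.803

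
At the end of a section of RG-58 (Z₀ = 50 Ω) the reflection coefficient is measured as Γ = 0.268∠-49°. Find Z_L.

Z_L ≈ 64.4 − j28.1 Ω

Z_L = Z_0·(1 + Γ)/(1 − Γ) = 50·(1.18 − j0.202)/(0.824 + j0.202)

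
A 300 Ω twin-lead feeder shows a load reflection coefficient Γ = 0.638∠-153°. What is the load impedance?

Z_L = Z_0·(1 + Γ)/(1 − Γ) = 300·(0.432 − j0.29)/(1.57 + j0.29)

Z_L ≈ 69.9 − j68.3 Ω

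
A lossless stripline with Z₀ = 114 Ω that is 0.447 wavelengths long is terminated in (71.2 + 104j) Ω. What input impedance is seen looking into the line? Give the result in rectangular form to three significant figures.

Z_in ≈ 44.9 + j56.4 Ω

βl = 2π × 0.447 = 161°
tan(βl) = tan(161°) = -0.346
Z_in = Z_0·(Z_L + jZ_0·tanβl)/(Z_0 + jZ_L·tanβl)
     = 114·(71.2 + j64.6)/(150 − j24.6)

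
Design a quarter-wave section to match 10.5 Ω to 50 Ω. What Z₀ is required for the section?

Z_qwt = √(Z_0·R_L) = √(50 × 10.5) = √525

Z_qwt ≈ 22.9 Ω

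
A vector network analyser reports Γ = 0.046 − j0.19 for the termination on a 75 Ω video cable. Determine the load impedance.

Z_L ≈ 76.2 − j30.1 Ω

Z_L = Z_0·(1 + Γ)/(1 − Γ) = 75·(1.05 − j0.19)/(0.954 + j0.19)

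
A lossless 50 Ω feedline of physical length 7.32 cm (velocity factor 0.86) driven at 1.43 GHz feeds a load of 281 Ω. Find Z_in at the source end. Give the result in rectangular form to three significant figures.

Z_in ≈ 26.7 + j67.2 Ω

λ = v/f = 0.86·c / 1.43 GHz = 0.18 m
βl = 2π·l/λ = 2π × 0.406 = 146°
tan(βl) = tan(146°) = -0.673
Z_in = Z_0·(Z_L + jZ_0·tanβl)/(Z_0 + jZ_L·tanβl)
     = 50·(281 − j33.6)/(50 − j189)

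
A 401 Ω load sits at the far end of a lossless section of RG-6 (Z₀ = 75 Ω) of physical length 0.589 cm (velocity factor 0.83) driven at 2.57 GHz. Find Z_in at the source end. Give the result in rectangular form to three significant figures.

λ = v/f = 0.83·c / 2.57 GHz = 0.0969 m
βl = 2π·l/λ = 2π × 0.0608 = 21.9°
tan(βl) = tan(21.9°) = 0.402
Z_in = Z_0·(Z_L + jZ_0·tanβl)/(Z_0 + jZ_L·tanβl)
     = 75·(401 + j30.1)/(75 + j161)

Z_in ≈ 83 − j148 Ω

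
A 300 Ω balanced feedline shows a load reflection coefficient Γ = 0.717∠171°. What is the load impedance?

Z_L ≈ 49.7 + j23 Ω

Z_L = Z_0·(1 + Γ)/(1 − Γ) = 300·(0.292 + j0.112)/(1.71 − j0.112)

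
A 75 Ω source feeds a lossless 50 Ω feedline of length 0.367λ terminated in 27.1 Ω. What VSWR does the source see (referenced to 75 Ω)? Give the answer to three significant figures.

VSWR ≈ 2.04

βl = 2π × 0.367 = 132°
tan(βl) = -1.11
Z_in = Z_0·(Z_L + jZ_0·tanβl)/(Z_0 + jZ_L·tanβl) = 44.3 − j28.7 Ω
Γ_s = (Z_in − Z_s)/(Z_in + Z_s) = (-30.7 − j28.7)/(119 − j28.7), |Γ_s| = 0.342
VSWR = (1 + |Γ_s|)/(1 − |Γ_s|)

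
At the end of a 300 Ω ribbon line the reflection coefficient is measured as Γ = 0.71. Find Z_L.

Z_L = Z_0·(1 + Γ)/(1 − Γ) = 300·(1.71)/(0.29)

Z_L ≈ 1770 Ω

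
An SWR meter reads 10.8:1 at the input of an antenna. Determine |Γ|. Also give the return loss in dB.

|Γ| ≈ 0.831; return loss ≈ 1.61 dB

|Γ| = (S − 1)/(S + 1) = (10.8 − 1)/(10.8 + 1) = 9.8/11.8
RL = −20·log₁₀|Γ| = −20·log₁₀(0.831)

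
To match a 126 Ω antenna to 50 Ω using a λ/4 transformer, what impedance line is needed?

Z_qwt = √(Z_0·R_L) = √(50 × 126) = √6300

Z_qwt ≈ 79.4 Ω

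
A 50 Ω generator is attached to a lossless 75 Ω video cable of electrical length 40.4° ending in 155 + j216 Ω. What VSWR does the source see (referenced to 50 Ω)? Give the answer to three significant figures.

VSWR ≈ 8.51

tan(βl) = 0.851
Z_in = Z_0·(Z_L + jZ_0·tanβl)/(Z_0 + jZ_L·tanβl) = 51.4 − j131 Ω
Γ_s = (Z_in − Z_s)/(Z_in + Z_s) = (1.41 − j131)/(101 − j131), |Γ_s| = 0.79
VSWR = (1 + |Γ_s|)/(1 − |Γ_s|)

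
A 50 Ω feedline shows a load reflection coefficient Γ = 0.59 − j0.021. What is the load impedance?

Z_L = Z_0·(1 + Γ)/(1 − Γ) = 50·(1.59 − j0.021)/(0.41 + j0.021)

Z_L ≈ 193 − j12.5 Ω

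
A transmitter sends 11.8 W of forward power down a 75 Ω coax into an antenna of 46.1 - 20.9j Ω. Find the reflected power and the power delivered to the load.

P_reflected ≈ 0.994 W; P_delivered ≈ 10.8 W

|Γ| = |(-28.9 − j20.9)/(121.1 − j20.9)| = 0.29
|Γ|² = 0.0842
P_refl = |Γ|²·P_inc = 0.994 W, P_del = (1 − |Γ|²)·P_inc = 10.8 W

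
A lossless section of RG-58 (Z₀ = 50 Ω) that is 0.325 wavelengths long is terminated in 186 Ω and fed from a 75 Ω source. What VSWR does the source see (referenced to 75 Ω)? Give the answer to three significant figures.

βl = 2π × 0.325 = 117°
tan(βl) = -1.96
Z_in = Z_0·(Z_L + jZ_0·tanβl)/(Z_0 + jZ_L·tanβl) = 16.6 + j23.2 Ω
Γ_s = (Z_in − Z_s)/(Z_in + Z_s) = (-58.4 + j23.2)/(91.6 + j23.2), |Γ_s| = 0.665
VSWR = (1 + |Γ_s|)/(1 − |Γ_s|)

VSWR ≈ 4.97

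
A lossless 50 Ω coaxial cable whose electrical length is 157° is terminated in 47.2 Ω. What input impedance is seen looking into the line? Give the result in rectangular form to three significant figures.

Z_in ≈ 48 − j1.99 Ω

tan(βl) = tan(157°) = -0.424
Z_in = Z_0·(Z_L + jZ_0·tanβl)/(Z_0 + jZ_L·tanβl)
     = 50·(47.2 − j21.2)/(50 − j20)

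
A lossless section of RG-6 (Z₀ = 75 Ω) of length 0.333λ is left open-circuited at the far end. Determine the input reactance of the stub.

βl = 2π × 0.333 = 120°
tan(βl) = -1.74
For an open-circuited stub, Z_in = −jZ_0·cot(βl) = −jZ_0/tan(βl)

X_in ≈ 43.1 Ω (inductive)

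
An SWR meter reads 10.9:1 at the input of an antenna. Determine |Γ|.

|Γ| ≈ 0.832

|Γ| = (S − 1)/(S + 1) = (10.9 − 1)/(10.9 + 1) = 9.9/11.9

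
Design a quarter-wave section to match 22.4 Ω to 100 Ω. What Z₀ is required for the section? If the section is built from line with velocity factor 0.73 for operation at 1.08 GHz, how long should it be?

Z_qwt ≈ 47.3 Ω; length ≈ 5.07 cm

Z_qwt = √(Z_0·R_L) = √(100 × 22.4) = √2240
λ = 0.73·c/f = 0.203 m, so l = λ/4 = 0.0507 m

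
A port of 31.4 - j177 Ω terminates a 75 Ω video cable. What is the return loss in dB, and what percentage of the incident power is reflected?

Γ = (-43.6 − j177)/(106.4 − j177), |Γ| = 0.883
RL = −20·log₁₀(0.883) = 1.08 dB
P_refl/P_inc = |Γ|² = 0.779

RL ≈ 1.08 dB; 77.9% of incident power reflected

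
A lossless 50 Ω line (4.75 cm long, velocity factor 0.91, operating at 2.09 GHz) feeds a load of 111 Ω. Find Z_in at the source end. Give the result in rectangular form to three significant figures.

λ = v/f = 0.91·c / 2.09 GHz = 0.131 m
βl = 2π·l/λ = 2π × 0.364 = 131°
tan(βl) = tan(131°) = -1.15
Z_in = Z_0·(Z_L + jZ_0·tanβl)/(Z_0 + jZ_L·tanβl)
     = 50·(111 − j57.7)/(50 − j128)

Z_in ≈ 34.2 + j30 Ω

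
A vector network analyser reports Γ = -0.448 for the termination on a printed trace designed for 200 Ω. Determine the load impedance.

Z_L ≈ 76.2 Ω

Z_L = Z_0·(1 + Γ)/(1 − Γ) = 200·(0.552)/(1.45)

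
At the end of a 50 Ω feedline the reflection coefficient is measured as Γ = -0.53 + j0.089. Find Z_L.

Z_L ≈ 15.1 + j3.79 Ω

Z_L = Z_0·(1 + Γ)/(1 − Γ) = 50·(0.47 + j0.089)/(1.53 − j0.089)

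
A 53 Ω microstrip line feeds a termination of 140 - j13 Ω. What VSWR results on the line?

Γ = (Z_L − Z_0)/(Z_L + Z_0) = (87 − j13)/(193 − j13)
|Γ| = 88/193 = 0.455
VSWR = (1 + |Γ|)/(1 − |Γ|) = 1.45/0.545

VSWR ≈ 2.67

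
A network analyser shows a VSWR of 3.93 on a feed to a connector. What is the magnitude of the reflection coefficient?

|Γ| = (S − 1)/(S + 1) = (3.93 − 1)/(3.93 + 1) = 2.93/4.93

|Γ| ≈ 0.594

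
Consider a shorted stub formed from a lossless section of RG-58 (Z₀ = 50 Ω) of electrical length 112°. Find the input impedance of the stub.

tan(βl) = -2.48
For a shorted stub, Z_in = jZ_0·tan(βl)

Z_in ≈ −j124 Ω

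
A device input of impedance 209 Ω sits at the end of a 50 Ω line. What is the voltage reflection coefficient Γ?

Γ = 0.614

Γ = (Z_L − Z_0)/(Z_L + Z_0) = (209 − 50)/(209 + 50) = 159/259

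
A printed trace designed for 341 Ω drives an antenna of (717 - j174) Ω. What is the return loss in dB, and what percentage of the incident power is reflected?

Γ = (376 − j174)/(1058 − j174), |Γ| = 0.386
RL = −20·log₁₀(0.386) = 8.26 dB
P_refl/P_inc = |Γ|² = 0.149

RL ≈ 8.26 dB; 14.9% of incident power reflected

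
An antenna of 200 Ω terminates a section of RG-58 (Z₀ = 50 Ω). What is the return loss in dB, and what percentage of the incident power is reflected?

Γ = (200 − 50)/(200 + 50) = 0.6
RL = −20·log₁₀(0.6) = 4.44 dB
P_refl/P_inc = |Γ|² = 0.36

RL ≈ 4.44 dB; 36% of incident power reflected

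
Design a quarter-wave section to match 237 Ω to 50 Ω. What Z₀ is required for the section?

Z_qwt = √(Z_0·R_L) = √(50 × 237) = √11850

Z_qwt ≈ 109 Ω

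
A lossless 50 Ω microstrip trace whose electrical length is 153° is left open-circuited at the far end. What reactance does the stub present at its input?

X_in ≈ 98.1 Ω (inductive)

tan(βl) = -0.51
For an open-circuited stub, Z_in = −jZ_0·cot(βl) = −jZ_0/tan(βl)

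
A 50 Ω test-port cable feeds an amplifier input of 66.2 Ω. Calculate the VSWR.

VSWR ≈ 1.32

For a purely resistive load, VSWR = R_L/Z_0 or Z_0/R_L (whichever > 1) = 66.2/50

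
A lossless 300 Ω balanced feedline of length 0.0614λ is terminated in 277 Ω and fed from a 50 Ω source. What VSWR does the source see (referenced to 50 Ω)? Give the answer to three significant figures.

βl = 2π × 0.0614 = 22.1°
tan(βl) = 0.406
Z_in = Z_0·(Z_L + jZ_0·tanβl)/(Z_0 + jZ_L·tanβl) = 283 + j15.8 Ω
Γ_s = (Z_in − Z_s)/(Z_in + Z_s) = (233 + j15.8)/(333 + j15.8), |Γ_s| = 0.7
VSWR = (1 + |Γ_s|)/(1 − |Γ_s|)

VSWR ≈ 5.68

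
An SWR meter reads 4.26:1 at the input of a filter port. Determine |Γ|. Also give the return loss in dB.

|Γ| ≈ 0.62; return loss ≈ 4.16 dB

|Γ| = (S − 1)/(S + 1) = (4.26 − 1)/(4.26 + 1) = 3.26/5.26
RL = −20·log₁₀|Γ| = −20·log₁₀(0.62)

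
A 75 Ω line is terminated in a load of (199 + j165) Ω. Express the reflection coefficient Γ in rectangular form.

Γ = (Z_L − Z_0)/(Z_L + Z_0) = (124 + j165)/(274 + j165)

Γ ≈ 0.598 + j0.242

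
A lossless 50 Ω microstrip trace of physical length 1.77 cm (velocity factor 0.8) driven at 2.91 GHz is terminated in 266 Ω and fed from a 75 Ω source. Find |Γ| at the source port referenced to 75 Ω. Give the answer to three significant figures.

λ = v/f = 0.8·c / 2.91 GHz = 0.0825 m
βl = 2π·l/λ = 2π × 0.215 = 77.3°
tan(βl) = 4.42
Z_in = Z_0·(Z_L + jZ_0·tanβl)/(Z_0 + jZ_L·tanβl) = 9.86 − j10.9 Ω
Γ_s = (Z_in − Z_s)/(Z_in + Z_s) = (-65.1 − j10.9)/(84.9 − j10.9), |Γ_s| = 0.772

|Γ| ≈ 0.772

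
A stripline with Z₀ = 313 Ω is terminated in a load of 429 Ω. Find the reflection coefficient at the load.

Γ = (Z_L − Z_0)/(Z_L + Z_0) = (429 − 313)/(429 + 313) = 116/742

Γ = 0.156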